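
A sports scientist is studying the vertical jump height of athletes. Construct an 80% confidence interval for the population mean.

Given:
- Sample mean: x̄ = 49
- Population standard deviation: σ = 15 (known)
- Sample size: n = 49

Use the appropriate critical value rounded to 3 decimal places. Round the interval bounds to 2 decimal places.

The population standard deviation σ is known, so use a z-interval (standard normal critical value).

For 80% confidence, z* = 1.282 (from standard normal table)

Standard error: SE = σ/√n = 15/√49 = 2.142857

Margin of error: E = z* × SE = 1.282 × 2.142857 = 2.7471

Z-interval: x̄ ± E = 49 ± 2.7471 = (46.2529, 51.7471)

Rounded to 2 decimal places:

(46.25, 51.75)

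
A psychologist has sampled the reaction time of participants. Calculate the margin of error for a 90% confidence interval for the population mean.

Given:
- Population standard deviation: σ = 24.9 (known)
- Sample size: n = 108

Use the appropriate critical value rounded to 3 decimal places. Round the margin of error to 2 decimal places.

The population standard deviation σ is known, so use the z-interval margin of error formula.

For 90% confidence, z* = 1.645 (from standard normal table)

Margin of error formula for z-interval: E = z* × σ/√n

E = 1.645 × 24.9/√108
  = 1.645 × 2.396004
  = 3.9414

Rounded to 2 decimal places:

3.94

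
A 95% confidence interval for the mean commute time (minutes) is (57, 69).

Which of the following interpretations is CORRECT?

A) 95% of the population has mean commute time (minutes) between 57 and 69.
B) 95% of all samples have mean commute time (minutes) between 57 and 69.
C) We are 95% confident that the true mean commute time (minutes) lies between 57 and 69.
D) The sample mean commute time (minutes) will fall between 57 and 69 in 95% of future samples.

A confidence interval represents our confidence in the procedure, not a probability statement about the parameter.

Key concept: If we repeated this sampling process many times and computed a 95% CI each time, about 95% of those intervals would contain the true population parameter.

For this specific interval (57, 69):
- Midpoint (point estimate): 63
- Margin of error: 6

The correct interpretation is the one stating confidence that the true parameter lies in the interval — option C.

C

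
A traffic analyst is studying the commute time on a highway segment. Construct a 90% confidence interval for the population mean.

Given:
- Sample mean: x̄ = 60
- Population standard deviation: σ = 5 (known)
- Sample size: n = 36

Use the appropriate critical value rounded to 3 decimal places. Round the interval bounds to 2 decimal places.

The population standard deviation σ is known, so use a z-interval (standard normal critical value).

For 90% confidence, z* = 1.645 (from standard normal table)

Standard error: SE = σ/√n = 5/√36 = 0.833333

Margin of error: E = z* × SE = 1.645 × 0.833333 = 1.3708

Z-interval: x̄ ± E = 60 ± 1.3708 = (58.6292, 61.3708)

Rounded to 2 decimal places:

(58.63, 61.37)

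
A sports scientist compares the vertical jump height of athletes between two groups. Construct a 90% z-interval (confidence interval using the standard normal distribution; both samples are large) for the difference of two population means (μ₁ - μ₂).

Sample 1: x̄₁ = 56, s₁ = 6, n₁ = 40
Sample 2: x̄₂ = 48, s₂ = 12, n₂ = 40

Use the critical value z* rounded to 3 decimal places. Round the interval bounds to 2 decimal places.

Both samples are large (n₁ = 40 ≥ 30, n₂ = 40 ≥ 30), so a z-interval for the difference of means applies.

Point estimate: x̄₁ - x̄₂ = 56 - 48 = 8

Standard error: SE = √(s₁²/n₁ + s₂²/n₂)
= √(6²/40 + 12²/40)
= √(0.900000 + 3.600000)
= 2.121320

For 90% confidence, z* = 1.645 (from standard normal table)
Margin of error: E = z* × SE = 1.645 × 2.121320 = 3.4896

Z-interval: (x̄₁ - x̄₂) ± E = 8 ± 3.4896 = (4.5104, 11.4896)

Rounded to 2 decimal places:

(4.51, 11.49)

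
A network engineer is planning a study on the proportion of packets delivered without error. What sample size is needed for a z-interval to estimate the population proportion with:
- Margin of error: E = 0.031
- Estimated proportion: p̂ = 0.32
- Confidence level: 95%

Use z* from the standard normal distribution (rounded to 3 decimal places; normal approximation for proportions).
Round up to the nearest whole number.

Using z* for proportion z-interval (normal approximation).

For 95% confidence, z* = 1.96 (from standard normal table)

Sample size formula for proportion z-interval: n = z*²p̂(1-p̂)/E²

n = 1.96² × 0.32 × 0.68 / 0.031²
  = 3.8416 × 0.2176 / 0.000961
  = 869.8566

Round up to the nearest whole number: n = 870

870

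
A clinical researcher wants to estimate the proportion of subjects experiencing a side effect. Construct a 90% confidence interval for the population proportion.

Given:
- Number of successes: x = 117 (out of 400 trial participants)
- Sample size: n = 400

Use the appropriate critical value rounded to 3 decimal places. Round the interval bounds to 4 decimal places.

Sample proportion: p̂ = 117/400 = 0.292500

Check conditions for normal approximation:
  np̂ = 117 ≥ 10 ✓
  n(1-p̂) = 283 ≥ 10 ✓

The sample is large enough, so use a z-interval (normal approximation) for the proportion.

For 90% confidence, z* = 1.645 (from standard normal table)

Standard error: SE = √(p̂(1-p̂)/n) = √(0.292500×0.707500/400) = 0.02274554

Margin of error: E = z* × SE = 1.645 × 0.02274554 = 0.037416

Z-interval: p̂ ± E = 0.292500 ± 0.037416 = (0.255084, 0.329916)

Rounded to 4 decimal places:

(0.2551, 0.3299)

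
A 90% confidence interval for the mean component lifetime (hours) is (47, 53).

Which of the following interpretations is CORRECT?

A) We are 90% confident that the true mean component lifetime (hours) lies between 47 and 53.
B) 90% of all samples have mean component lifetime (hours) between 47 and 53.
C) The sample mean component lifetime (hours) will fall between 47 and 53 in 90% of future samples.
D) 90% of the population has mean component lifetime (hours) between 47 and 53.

A confidence interval represents our confidence in the procedure, not a probability statement about the parameter.

Key concept: If we repeated this sampling process many times and computed a 90% CI each time, about 90% of those intervals would contain the true population parameter.

For this specific interval (47, 53):
- Midpoint (point estimate): 50
- Margin of error: 3

The correct interpretation is the one stating confidence that the true parameter lies in the interval — option A.

A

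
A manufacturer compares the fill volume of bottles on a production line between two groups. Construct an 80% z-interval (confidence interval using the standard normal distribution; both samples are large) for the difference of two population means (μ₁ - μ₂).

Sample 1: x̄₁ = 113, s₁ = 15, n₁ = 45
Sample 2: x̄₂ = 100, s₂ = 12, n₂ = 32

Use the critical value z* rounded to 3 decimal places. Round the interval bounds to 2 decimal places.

Both samples are large (n₁ = 45 ≥ 30, n₂ = 32 ≥ 30), so a z-interval for the difference of means applies.

Point estimate: x̄₁ - x̄₂ = 113 - 100 = 13

Standard error: SE = √(s₁²/n₁ + s₂²/n₂)
= √(15²/45 + 12²/32)
= √(5.000000 + 4.500000)
= 3.082207

For 80% confidence, z* = 1.282 (from standard normal table)
Margin of error: E = z* × SE = 1.282 × 3.082207 = 3.9514

Z-interval: (x̄₁ - x̄₂) ± E = 13 ± 3.9514 = (9.0486, 16.9514)

Rounded to 2 decimal places:

(9.05, 16.95)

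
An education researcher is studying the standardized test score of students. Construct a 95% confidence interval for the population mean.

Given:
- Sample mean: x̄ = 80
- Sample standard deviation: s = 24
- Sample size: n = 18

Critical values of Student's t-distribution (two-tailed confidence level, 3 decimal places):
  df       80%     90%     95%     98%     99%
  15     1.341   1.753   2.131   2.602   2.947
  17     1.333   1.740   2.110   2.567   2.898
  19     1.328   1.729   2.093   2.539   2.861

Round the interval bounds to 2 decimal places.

The population standard deviation σ is unknown (only the sample standard deviation s is given), so use a t-interval with df = n - 1 = 18 - 1 = 17.

For 95% confidence with df = 17, t* = 2.110 (from t-table)

Standard error: SE = s/√n = 24/√18 = 5.656854

Margin of error: E = t* × SE = 2.110 × 5.656854 = 11.9360

T-interval: x̄ ± E = 80 ± 11.9360 = (68.0640, 91.9360)

Rounded to 2 decimal places:

(68.06, 91.94)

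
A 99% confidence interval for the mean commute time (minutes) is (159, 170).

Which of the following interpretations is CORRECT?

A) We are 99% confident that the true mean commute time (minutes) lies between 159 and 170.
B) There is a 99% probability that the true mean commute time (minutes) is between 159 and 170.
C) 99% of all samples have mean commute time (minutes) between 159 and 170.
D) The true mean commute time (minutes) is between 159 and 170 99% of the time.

A confidence interval represents our confidence in the procedure, not a probability statement about the parameter.

Key concept: If we repeated this sampling process many times and computed a 99% CI each time, about 99% of those intervals would contain the true population parameter.

For this specific interval (159, 170):
- Midpoint (point estimate): 164.5
- Margin of error: 5.5

The correct interpretation is the one stating confidence that the true parameter lies in the interval — option A.

A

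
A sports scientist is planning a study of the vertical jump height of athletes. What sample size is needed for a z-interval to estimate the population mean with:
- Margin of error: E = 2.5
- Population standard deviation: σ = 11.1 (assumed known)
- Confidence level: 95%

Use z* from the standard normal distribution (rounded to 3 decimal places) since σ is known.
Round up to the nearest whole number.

Using z* since population σ is known (z-interval formula).

For 95% confidence, z* = 1.96 (from standard normal table)

Sample size formula for z-interval: n = (z*σ/E)²

n = (1.96 × 11.1 / 2.5)²
  = (8.702400)²
  = 75.7318

Round up to the nearest whole number: n = 76

76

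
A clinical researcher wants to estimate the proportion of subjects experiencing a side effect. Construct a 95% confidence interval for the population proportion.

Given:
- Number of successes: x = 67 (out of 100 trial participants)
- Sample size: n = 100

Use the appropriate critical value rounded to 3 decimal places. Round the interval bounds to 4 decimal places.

Sample proportion: p̂ = 67/100 = 0.670000

Check conditions for normal approximation:
  np̂ = 67 ≥ 10 ✓
  n(1-p̂) = 33 ≥ 10 ✓

The sample is large enough, so use a z-interval (normal approximation) for the proportion.

For 95% confidence, z* = 1.96 (from standard normal table)

Standard error: SE = √(p̂(1-p̂)/n) = √(0.670000×0.330000/100) = 0.04702127

Margin of error: E = z* × SE = 1.96 × 0.04702127 = 0.092162

Z-interval: p̂ ± E = 0.670000 ± 0.092162 = (0.577838, 0.762162)

Rounded to 4 decimal places:

(0.5778, 0.7622)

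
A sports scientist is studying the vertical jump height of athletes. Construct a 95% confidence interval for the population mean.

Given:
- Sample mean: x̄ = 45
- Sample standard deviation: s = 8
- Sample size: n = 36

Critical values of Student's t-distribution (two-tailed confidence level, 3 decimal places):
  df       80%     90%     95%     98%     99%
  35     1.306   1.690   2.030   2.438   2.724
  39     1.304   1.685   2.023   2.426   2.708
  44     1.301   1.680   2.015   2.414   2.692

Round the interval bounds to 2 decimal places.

The population standard deviation σ is unknown (only the sample standard deviation s is given), so use a t-interval with df = n - 1 = 36 - 1 = 35.

For 95% confidence with df = 35, t* = 2.030 (from t-table)

Standard error: SE = s/√n = 8/√36 = 1.333333

Margin of error: E = t* × SE = 2.030 × 1.333333 = 2.7067

T-interval: x̄ ± E = 45 ± 2.7067 = (42.2933, 47.7067)

Rounded to 2 decimal places:

(42.29, 47.71)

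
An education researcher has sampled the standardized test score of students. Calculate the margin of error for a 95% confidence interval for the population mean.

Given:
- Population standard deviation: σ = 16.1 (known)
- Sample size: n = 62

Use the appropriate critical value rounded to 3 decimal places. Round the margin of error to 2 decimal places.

The population standard deviation σ is known, so use the z-interval margin of error formula.

For 95% confidence, z* = 1.96 (from standard normal table)

Margin of error formula for z-interval: E = z* × σ/√n

E = 1.96 × 16.1/√62
  = 1.96 × 2.044702
  = 4.0076

Rounded to 2 decimal places:

4.01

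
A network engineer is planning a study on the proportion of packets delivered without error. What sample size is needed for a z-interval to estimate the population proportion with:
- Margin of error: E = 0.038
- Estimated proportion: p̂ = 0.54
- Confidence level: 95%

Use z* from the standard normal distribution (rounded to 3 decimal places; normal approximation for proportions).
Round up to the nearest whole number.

Using z* for proportion z-interval (normal approximation).

For 95% confidence, z* = 1.96 (from standard normal table)

Sample size formula for proportion z-interval: n = z*²p̂(1-p̂)/E²

n = 1.96² × 0.54 × 0.46 / 0.038²
  = 3.8416 × 0.2484 / 0.001444
  = 660.8403

Round up to the nearest whole number: n = 661

661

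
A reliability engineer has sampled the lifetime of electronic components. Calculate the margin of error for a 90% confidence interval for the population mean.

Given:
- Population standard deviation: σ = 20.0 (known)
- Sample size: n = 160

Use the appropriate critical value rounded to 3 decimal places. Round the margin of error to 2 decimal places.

The population standard deviation σ is known, so use the z-interval margin of error formula.

For 90% confidence, z* = 1.645 (from standard normal table)

Margin of error formula for z-interval: E = z* × σ/√n

E = 1.645 × 20.0/√160
  = 1.645 × 1.581139
  = 2.6010

Rounded to 2 decimal places:

2.60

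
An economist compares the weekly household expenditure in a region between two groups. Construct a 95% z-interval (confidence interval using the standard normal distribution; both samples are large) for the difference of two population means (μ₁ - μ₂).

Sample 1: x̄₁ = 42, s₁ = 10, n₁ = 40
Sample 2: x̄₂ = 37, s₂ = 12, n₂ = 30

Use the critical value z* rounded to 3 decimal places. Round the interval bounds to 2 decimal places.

Both samples are large (n₁ = 40 ≥ 30, n₂ = 30 ≥ 30), so a z-interval for the difference of means applies.

Point estimate: x̄₁ - x̄₂ = 42 - 37 = 5

Standard error: SE = √(s₁²/n₁ + s₂²/n₂)
= √(10²/40 + 12²/30)
= √(2.500000 + 4.800000)
= 2.701851

For 95% confidence, z* = 1.96 (from standard normal table)
Margin of error: E = z* × SE = 1.96 × 2.701851 = 5.2956

Z-interval: (x̄₁ - x̄₂) ± E = 5 ± 5.2956 = (-0.2956, 10.2956)

Rounded to 2 decimal places:

(-0.30, 10.30)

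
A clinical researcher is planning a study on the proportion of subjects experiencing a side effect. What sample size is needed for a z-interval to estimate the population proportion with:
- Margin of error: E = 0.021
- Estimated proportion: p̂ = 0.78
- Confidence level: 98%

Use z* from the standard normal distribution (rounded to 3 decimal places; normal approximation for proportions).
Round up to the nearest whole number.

Using z* for proportion z-interval (normal approximation).

For 98% confidence, z* = 2.326 (from standard normal table)

Sample size formula for proportion z-interval: n = z*²p̂(1-p̂)/E²

n = 2.326² × 0.78 × 0.22 / 0.021²
  = 5.410276 × 0.1716 / 0.000441
  = 2105.2230

Round up to the nearest whole number: n = 2106

2106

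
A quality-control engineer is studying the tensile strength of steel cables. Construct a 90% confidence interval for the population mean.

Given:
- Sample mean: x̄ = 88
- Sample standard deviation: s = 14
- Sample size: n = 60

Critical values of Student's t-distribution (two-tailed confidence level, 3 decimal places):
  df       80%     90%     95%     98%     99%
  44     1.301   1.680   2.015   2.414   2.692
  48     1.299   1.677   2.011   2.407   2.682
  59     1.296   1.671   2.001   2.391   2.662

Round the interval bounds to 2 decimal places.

The population standard deviation σ is unknown (only the sample standard deviation s is given), so use a t-interval with df = n - 1 = 60 - 1 = 59.

For 90% confidence with df = 59, t* = 1.671 (from t-table)

Standard error: SE = s/√n = 14/√60 = 1.807392

Margin of error: E = t* × SE = 1.671 × 1.807392 = 3.0202

T-interval: x̄ ± E = 88 ± 3.0202 = (84.9798, 91.0202)

Rounded to 2 decimal places:

(84.98, 91.02)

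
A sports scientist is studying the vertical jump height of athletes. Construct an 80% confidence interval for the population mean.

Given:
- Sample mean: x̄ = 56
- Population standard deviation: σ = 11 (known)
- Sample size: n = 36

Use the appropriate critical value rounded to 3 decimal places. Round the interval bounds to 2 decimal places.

The population standard deviation σ is known, so use a z-interval (standard normal critical value).

For 80% confidence, z* = 1.282 (from standard normal table)

Standard error: SE = σ/√n = 11/√36 = 1.833333

Margin of error: E = z* × SE = 1.282 × 1.833333 = 2.3503

Z-interval: x̄ ± E = 56 ± 2.3503 = (53.6497, 58.3503)

Rounded to 2 decimal places:

(53.65, 58.35)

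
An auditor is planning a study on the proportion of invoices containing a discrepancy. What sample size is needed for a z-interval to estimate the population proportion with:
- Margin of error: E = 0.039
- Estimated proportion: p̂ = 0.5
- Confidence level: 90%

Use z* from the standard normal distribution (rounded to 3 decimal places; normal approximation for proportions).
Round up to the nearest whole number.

Using z* for proportion z-interval (normal approximation).

For 90% confidence, z* = 1.645 (from standard normal table)

Sample size formula for proportion z-interval: n = z*²p̂(1-p̂)/E²

n = 1.645² × 0.5 × 0.5 / 0.039²
  = 2.706025 × 0.25 / 0.001521
  = 444.7773

Round up to the nearest whole number: n = 445

445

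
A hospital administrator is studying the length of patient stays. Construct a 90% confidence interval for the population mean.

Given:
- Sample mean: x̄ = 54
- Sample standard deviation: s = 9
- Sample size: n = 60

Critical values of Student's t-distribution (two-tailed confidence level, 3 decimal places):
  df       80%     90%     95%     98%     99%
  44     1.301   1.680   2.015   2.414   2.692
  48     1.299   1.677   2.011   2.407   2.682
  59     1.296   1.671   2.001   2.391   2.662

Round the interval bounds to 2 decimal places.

The population standard deviation σ is unknown (only the sample standard deviation s is given), so use a t-interval with df = n - 1 = 60 - 1 = 59.

For 90% confidence with df = 59, t* = 1.671 (from t-table)

Standard error: SE = s/√n = 9/√60 = 1.161895

Margin of error: E = t* × SE = 1.671 × 1.161895 = 1.9415

T-interval: x̄ ± E = 54 ± 1.9415 = (52.0585, 55.9415)

Rounded to 2 decimal places:

(52.06, 55.94)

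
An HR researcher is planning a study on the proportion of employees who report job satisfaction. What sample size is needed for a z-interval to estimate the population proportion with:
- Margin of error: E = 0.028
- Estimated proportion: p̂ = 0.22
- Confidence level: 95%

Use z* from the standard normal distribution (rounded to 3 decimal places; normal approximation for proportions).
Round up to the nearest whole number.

Using z* for proportion z-interval (normal approximation).

For 95% confidence, z* = 1.96 (from standard normal table)

Sample size formula for proportion z-interval: n = z*²p̂(1-p̂)/E²

n = 1.96² × 0.22 × 0.78 / 0.028²
  = 3.8416 × 0.1716 / 0.000784
  = 840.8400

Round up to the nearest whole number: n = 841

841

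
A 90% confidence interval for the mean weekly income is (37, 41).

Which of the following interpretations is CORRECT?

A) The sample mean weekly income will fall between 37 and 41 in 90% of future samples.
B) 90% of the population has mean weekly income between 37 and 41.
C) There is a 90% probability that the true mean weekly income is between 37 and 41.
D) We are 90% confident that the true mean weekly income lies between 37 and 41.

A confidence interval represents our confidence in the procedure, not a probability statement about the parameter.

Key concept: If we repeated this sampling process many times and computed a 90% CI each time, about 90% of those intervals would contain the true population parameter.

For this specific interval (37, 41):
- Midpoint (point estimate): 39
- Margin of error: 2

The correct interpretation is the one stating confidence that the true parameter lies in the interval — option D.

D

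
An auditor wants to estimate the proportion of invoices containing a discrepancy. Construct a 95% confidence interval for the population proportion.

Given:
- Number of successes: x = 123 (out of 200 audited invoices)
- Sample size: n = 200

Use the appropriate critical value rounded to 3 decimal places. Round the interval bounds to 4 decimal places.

Sample proportion: p̂ = 123/200 = 0.615000

Check conditions for normal approximation:
  np̂ = 123 ≥ 10 ✓
  n(1-p̂) = 77 ≥ 10 ✓

The sample is large enough, so use a z-interval (normal approximation) for the proportion.

For 95% confidence, z* = 1.96 (from standard normal table)

Standard error: SE = √(p̂(1-p̂)/n) = √(0.615000×0.385000/200) = 0.03440748

Margin of error: E = z* × SE = 1.96 × 0.03440748 = 0.067439

Z-interval: p̂ ± E = 0.615000 ± 0.067439 = (0.547561, 0.682439)

Rounded to 4 decimal places:

(0.5476, 0.6824)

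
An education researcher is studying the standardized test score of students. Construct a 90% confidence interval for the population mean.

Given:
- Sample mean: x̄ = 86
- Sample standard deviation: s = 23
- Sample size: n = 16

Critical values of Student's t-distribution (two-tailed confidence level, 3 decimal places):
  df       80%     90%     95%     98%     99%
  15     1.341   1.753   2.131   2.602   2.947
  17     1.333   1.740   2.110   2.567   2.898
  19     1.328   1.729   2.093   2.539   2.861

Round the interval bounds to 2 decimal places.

The population standard deviation σ is unknown (only the sample standard deviation s is given), so use a t-interval with df = n - 1 = 16 - 1 = 15.

For 90% confidence with df = 15, t* = 1.753 (from t-table)

Standard error: SE = s/√n = 23/√16 = 5.750000

Margin of error: E = t* × SE = 1.753 × 5.750000 = 10.0797

T-interval: x̄ ± E = 86 ± 10.0797 = (75.9202, 96.0798)

Rounded to 2 decimal places:

(75.92, 96.08)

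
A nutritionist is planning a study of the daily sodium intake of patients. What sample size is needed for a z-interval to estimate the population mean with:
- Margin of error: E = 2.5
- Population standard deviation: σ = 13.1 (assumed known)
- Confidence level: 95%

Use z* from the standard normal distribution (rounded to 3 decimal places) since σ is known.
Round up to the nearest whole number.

Using z* since population σ is known (z-interval formula).

For 95% confidence, z* = 1.96 (from standard normal table)

Sample size formula for z-interval: n = (z*σ/E)²

n = (1.96 × 13.1 / 2.5)²
  = (10.270400)²
  = 105.4811

Round up to the nearest whole number: n = 106

106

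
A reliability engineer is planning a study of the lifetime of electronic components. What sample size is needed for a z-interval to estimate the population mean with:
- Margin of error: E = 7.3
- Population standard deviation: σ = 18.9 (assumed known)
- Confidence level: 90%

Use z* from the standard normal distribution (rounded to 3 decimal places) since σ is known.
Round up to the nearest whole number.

Using z* since population σ is known (z-interval formula).

For 90% confidence, z* = 1.645 (from standard normal table)

Sample size formula for z-interval: n = (z*σ/E)²

n = (1.645 × 18.9 / 7.3)²
  = (4.258973)²
  = 18.1388

Round up to the nearest whole number: n = 19

19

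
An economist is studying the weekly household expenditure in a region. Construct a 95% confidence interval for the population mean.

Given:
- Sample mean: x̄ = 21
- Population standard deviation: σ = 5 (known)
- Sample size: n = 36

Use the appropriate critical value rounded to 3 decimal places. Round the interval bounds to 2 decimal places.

The population standard deviation σ is known, so use a z-interval (standard normal critical value).

For 95% confidence, z* = 1.96 (from standard normal table)

Standard error: SE = σ/√n = 5/√36 = 0.833333

Margin of error: E = z* × SE = 1.96 × 0.833333 = 1.6333

Z-interval: x̄ ± E = 21 ± 1.6333 = (19.3667, 22.6333)

Rounded to 2 decimal places:

(19.37, 22.63)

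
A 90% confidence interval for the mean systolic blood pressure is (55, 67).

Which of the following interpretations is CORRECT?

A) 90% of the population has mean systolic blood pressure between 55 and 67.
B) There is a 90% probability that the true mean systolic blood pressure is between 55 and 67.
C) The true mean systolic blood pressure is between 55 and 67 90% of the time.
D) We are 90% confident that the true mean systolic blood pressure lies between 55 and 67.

A confidence interval represents our confidence in the procedure, not a probability statement about the parameter.

Key concept: If we repeated this sampling process many times and computed a 90% CI each time, about 90% of those intervals would contain the true population parameter.

For this specific interval (55, 67):
- Midpoint (point estimate): 61
- Margin of error: 6

The correct interpretation is the one stating confidence that the true parameter lies in the interval — option D.

D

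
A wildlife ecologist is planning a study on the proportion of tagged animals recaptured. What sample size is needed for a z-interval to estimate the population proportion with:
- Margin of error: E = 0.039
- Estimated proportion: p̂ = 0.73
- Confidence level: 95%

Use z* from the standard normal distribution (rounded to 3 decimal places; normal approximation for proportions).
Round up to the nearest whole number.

Using z* for proportion z-interval (normal approximation).

For 95% confidence, z* = 1.96 (from standard normal table)

Sample size formula for proportion z-interval: n = z*²p̂(1-p̂)/E²

n = 1.96² × 0.73 × 0.27 / 0.039²
  = 3.8416 × 0.1971 / 0.001521
  = 497.8168

Round up to the nearest whole number: n = 498

498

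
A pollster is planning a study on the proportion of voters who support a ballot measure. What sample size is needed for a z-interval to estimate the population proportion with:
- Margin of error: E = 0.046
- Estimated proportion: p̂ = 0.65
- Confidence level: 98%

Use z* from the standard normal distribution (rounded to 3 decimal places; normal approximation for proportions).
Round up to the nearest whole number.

Using z* for proportion z-interval (normal approximation).

For 98% confidence, z* = 2.326 (from standard normal table)

Sample size formula for proportion z-interval: n = z*²p̂(1-p̂)/E²

n = 2.326² × 0.65 × 0.35 / 0.046²
  = 5.410276 × 0.2275 / 0.002116
  = 581.6814

Round up to the nearest whole number: n = 582

582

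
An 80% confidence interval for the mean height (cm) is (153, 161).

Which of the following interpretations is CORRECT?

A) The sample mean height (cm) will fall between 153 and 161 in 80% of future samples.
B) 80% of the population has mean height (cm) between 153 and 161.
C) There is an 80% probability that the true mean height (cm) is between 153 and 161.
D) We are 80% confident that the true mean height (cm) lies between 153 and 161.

A confidence interval represents our confidence in the procedure, not a probability statement about the parameter.

Key concept: If we repeated this sampling process many times and computed an 80% CI each time, about 80% of those intervals would contain the true population parameter.

For this specific interval (153, 161):
- Midpoint (point estimate): 157
- Margin of error: 4

The correct interpretation is the one stating confidence that the true parameter lies in the interval — option D.

D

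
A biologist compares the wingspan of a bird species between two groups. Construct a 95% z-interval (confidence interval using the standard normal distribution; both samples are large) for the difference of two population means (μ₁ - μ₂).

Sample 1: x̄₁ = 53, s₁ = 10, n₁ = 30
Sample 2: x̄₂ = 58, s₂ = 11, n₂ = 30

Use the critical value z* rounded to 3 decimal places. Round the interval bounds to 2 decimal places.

Both samples are large (n₁ = 30 ≥ 30, n₂ = 30 ≥ 30), so a z-interval for the difference of means applies.

Point estimate: x̄₁ - x̄₂ = 53 - 58 = -5

Standard error: SE = √(s₁²/n₁ + s₂²/n₂)
= √(10²/30 + 11²/30)
= √(3.333333 + 4.033333)
= 2.714160

For 95% confidence, z* = 1.96 (from standard normal table)
Margin of error: E = z* × SE = 1.96 × 2.714160 = 5.3198

Z-interval: (x̄₁ - x̄₂) ± E = -5 ± 5.3198 = (-10.3198, 0.3198)

Rounded to 2 decimal places:

(-10.32, 0.32)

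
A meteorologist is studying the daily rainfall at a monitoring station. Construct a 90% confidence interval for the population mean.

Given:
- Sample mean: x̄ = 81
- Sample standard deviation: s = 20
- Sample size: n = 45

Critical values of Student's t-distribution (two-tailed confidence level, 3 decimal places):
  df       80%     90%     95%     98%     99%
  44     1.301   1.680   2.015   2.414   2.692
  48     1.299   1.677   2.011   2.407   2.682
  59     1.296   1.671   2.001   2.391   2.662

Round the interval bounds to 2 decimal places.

The population standard deviation σ is unknown (only the sample standard deviation s is given), so use a t-interval with df = n - 1 = 45 - 1 = 44.

For 90% confidence with df = 44, t* = 1.680 (from t-table)

Standard error: SE = s/√n = 20/√45 = 2.981424

Margin of error: E = t* × SE = 1.680 × 2.981424 = 5.0088

T-interval: x̄ ± E = 81 ± 5.0088 = (75.9912, 86.0088)

Rounded to 2 decimal places:

(75.99, 86.01)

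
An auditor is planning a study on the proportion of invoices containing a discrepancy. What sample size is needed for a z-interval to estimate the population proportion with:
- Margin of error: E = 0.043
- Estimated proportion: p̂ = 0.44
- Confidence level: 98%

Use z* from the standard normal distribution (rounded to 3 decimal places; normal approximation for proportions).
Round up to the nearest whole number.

Using z* for proportion z-interval (normal approximation).

For 98% confidence, z* = 2.326 (from standard normal table)

Sample size formula for proportion z-interval: n = z*²p̂(1-p̂)/E²

n = 2.326² × 0.44 × 0.56 / 0.043²
  = 5.410276 × 0.2464 / 0.001849
  = 720.9800

Round up to the nearest whole number: n = 721

721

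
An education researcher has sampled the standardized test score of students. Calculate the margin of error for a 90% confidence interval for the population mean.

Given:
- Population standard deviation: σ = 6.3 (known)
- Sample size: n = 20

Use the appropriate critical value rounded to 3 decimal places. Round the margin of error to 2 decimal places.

The population standard deviation σ is known, so use the z-interval margin of error formula.

For 90% confidence, z* = 1.645 (from standard normal table)

Margin of error formula for z-interval: E = z* × σ/√n

E = 1.645 × 6.3/√20
  = 1.645 × 1.408723
  = 2.3173

Rounded to 2 decimal places:

2.32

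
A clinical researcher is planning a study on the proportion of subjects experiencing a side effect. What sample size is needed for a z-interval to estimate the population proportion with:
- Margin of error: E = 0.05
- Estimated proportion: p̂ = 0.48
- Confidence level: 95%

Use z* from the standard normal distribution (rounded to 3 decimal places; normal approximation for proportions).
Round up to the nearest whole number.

Using z* for proportion z-interval (normal approximation).

For 95% confidence, z* = 1.96 (from standard normal table)

Sample size formula for proportion z-interval: n = z*²p̂(1-p̂)/E²

n = 1.96² × 0.48 × 0.52 / 0.05²
  = 3.8416 × 0.2496 / 0.0025
  = 383.5453

Round up to the nearest whole number: n = 384

384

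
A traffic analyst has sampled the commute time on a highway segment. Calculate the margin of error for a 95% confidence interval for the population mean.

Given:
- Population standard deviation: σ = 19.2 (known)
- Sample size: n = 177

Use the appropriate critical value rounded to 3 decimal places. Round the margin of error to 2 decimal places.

The population standard deviation σ is known, so use the z-interval margin of error formula.

For 95% confidence, z* = 1.96 (from standard normal table)

Margin of error formula for z-interval: E = z* × σ/√n

E = 1.96 × 19.2/√177
  = 1.96 × 1.443160
  = 2.8286

Rounded to 2 decimal places:

2.83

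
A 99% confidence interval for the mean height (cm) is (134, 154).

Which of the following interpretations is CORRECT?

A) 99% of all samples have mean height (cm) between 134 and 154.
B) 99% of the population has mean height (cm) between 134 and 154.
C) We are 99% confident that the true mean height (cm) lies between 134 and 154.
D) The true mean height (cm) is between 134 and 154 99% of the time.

A confidence interval represents our confidence in the procedure, not a probability statement about the parameter.

Key concept: If we repeated this sampling process many times and computed a 99% CI each time, about 99% of those intervals would contain the true population parameter.

For this specific interval (134, 154):
- Midpoint (point estimate): 144
- Margin of error: 10

The correct interpretation is the one stating confidence that the true parameter lies in the interval — option C.

C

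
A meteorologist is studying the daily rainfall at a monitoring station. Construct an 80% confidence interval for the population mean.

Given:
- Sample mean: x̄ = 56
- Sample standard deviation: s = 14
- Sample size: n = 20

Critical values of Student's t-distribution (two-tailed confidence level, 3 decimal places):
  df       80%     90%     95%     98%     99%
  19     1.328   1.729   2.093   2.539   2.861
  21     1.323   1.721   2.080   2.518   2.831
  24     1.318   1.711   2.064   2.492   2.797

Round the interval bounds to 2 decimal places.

The population standard deviation σ is unknown (only the sample standard deviation s is given), so use a t-interval with df = n - 1 = 20 - 1 = 19.

For 80% confidence with df = 19, t* = 1.328 (from t-table)

Standard error: SE = s/√n = 14/√20 = 3.130495

Margin of error: E = t* × SE = 1.328 × 3.130495 = 4.1573

T-interval: x̄ ± E = 56 ± 4.1573 = (51.8427, 60.1573)

Rounded to 2 decimal places:

(51.84, 60.16)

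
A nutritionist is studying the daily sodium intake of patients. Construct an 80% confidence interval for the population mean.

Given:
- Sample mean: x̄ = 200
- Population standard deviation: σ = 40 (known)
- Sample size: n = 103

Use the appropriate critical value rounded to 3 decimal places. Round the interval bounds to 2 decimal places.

The population standard deviation σ is known, so use a z-interval (standard normal critical value).

For 80% confidence, z* = 1.282 (from standard normal table)

Standard error: SE = σ/√n = 40/√103 = 3.941317

Margin of error: E = z* × SE = 1.282 × 3.941317 = 5.0528

Z-interval: x̄ ± E = 200 ± 5.0528 = (194.9472, 205.0528)

Rounded to 2 decimal places:

(194.95, 205.05)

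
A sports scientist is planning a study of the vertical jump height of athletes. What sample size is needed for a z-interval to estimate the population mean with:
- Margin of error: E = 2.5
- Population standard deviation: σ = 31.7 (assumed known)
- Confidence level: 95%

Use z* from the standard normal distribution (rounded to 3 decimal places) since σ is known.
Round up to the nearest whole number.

Using z* since population σ is known (z-interval formula).

For 95% confidence, z* = 1.96 (from standard normal table)

Sample size formula for z-interval: n = (z*σ/E)²

n = (1.96 × 31.7 / 2.5)²
  = (24.852800)²
  = 617.6617

Round up to the nearest whole number: n = 618

618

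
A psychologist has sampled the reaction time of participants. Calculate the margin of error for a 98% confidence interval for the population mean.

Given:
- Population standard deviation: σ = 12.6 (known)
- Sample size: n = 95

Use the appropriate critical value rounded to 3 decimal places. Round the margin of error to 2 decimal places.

The population standard deviation σ is known, so use the z-interval margin of error formula.

For 98% confidence, z* = 2.326 (from standard normal table)

Margin of error formula for z-interval: E = z* × σ/√n

E = 2.326 × 12.6/√95
  = 2.326 × 1.292733
  = 3.0069

Rounded to 2 decimal places:

3.01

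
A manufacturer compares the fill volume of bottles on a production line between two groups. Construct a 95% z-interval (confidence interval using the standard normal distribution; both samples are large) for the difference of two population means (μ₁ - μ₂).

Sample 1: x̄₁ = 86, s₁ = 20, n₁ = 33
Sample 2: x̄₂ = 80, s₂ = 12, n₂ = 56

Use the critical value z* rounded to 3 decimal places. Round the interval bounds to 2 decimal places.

Both samples are large (n₁ = 33 ≥ 30, n₂ = 56 ≥ 30), so a z-interval for the difference of means applies.

Point estimate: x̄₁ - x̄₂ = 86 - 80 = 6

Standard error: SE = √(s₁²/n₁ + s₂²/n₂)
= √(20²/33 + 12²/56)
= √(12.121212 + 2.571429)
= 3.833098

For 95% confidence, z* = 1.96 (from standard normal table)
Margin of error: E = z* × SE = 1.96 × 3.833098 = 7.5129

Z-interval: (x̄₁ - x̄₂) ± E = 6 ± 7.5129 = (-1.5129, 13.5129)

Rounded to 2 decimal places:

(-1.51, 13.51)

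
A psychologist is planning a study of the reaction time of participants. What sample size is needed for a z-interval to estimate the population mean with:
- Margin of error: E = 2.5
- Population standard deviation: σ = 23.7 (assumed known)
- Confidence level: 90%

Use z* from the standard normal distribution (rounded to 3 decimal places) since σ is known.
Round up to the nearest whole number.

Using z* since population σ is known (z-interval formula).

For 90% confidence, z* = 1.645 (from standard normal table)

Sample size formula for z-interval: n = (z*σ/E)²

n = (1.645 × 23.7 / 2.5)²
  = (15.594600)²
  = 243.1915

Round up to the nearest whole number: n = 244

244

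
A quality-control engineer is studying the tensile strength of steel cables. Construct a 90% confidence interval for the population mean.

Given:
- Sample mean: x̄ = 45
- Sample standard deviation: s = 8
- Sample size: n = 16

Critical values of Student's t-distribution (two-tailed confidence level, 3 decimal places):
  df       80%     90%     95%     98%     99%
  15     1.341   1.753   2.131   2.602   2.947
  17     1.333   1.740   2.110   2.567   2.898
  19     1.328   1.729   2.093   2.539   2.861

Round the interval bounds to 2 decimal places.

The population standard deviation σ is unknown (only the sample standard deviation s is given), so use a t-interval with df = n - 1 = 16 - 1 = 15.

For 90% confidence with df = 15, t* = 1.753 (from t-table)

Standard error: SE = s/√n = 8/√16 = 2.000000

Margin of error: E = t* × SE = 1.753 × 2.000000 = 3.5060

T-interval: x̄ ± E = 45 ± 3.5060 = (41.4940, 48.5060)

Rounded to 2 decimal places:

(41.49, 48.51)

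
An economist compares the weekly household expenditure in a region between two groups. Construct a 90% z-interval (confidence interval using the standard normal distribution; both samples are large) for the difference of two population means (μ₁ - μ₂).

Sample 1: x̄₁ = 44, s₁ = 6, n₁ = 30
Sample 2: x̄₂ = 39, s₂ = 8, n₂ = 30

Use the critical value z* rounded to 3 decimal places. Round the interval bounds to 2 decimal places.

Both samples are large (n₁ = 30 ≥ 30, n₂ = 30 ≥ 30), so a z-interval for the difference of means applies.

Point estimate: x̄₁ - x̄₂ = 44 - 39 = 5

Standard error: SE = √(s₁²/n₁ + s₂²/n₂)
= √(6²/30 + 8²/30)
= √(1.200000 + 2.133333)
= 1.825742

For 90% confidence, z* = 1.645 (from standard normal table)
Margin of error: E = z* × SE = 1.645 × 1.825742 = 3.0033

Z-interval: (x̄₁ - x̄₂) ± E = 5 ± 3.0033 = (1.9967, 8.0033)

Rounded to 2 decimal places:

(2.00, 8.00)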